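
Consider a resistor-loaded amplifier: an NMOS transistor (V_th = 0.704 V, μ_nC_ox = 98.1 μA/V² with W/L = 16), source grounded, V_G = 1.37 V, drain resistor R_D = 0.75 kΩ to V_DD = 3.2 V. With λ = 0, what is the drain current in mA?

V_GS = V_G = 1.37 V, so V_ov = 1.37 − 0.704 = 0.666 V.
k_n = μ_nC_ox · (W/L) = 1.57 mA/V².
Assume saturation: I_D = ½ k_n V_ov² = 0.5 × 1.57 × 0.666² = 0.348 mA, giving V_DS = V_DD − I_D R_D = 3.2 − 0.348 × 0.75 = 2.94 V.
V_DS = 2.94 V ≥ V_ov = 0.666 V, confirming saturation.

I_D = 0.348 mA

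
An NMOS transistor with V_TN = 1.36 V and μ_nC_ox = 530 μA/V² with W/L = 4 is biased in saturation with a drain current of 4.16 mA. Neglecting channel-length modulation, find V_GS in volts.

k_n = μ_nC_ox · (W/L) = 2.12 mA/V².
In saturation I_D = ½ k_n (V_GS − V_TN)², so V_GS − V_TN = √(2 I_D / k_n) = √(2 × 4.16 / 2.12) = 1.98 V.
V_GS = 1.36 + 1.98 = 3.34 V.

V_GS = 3.34 V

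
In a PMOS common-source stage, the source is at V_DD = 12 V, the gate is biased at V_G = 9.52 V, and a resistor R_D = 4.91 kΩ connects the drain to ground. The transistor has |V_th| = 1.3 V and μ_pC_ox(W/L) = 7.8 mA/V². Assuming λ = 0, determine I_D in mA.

I_D = 2.38 mA

V_SG = V_DD − V_G = 12 − 9.52 = 2.48 V, so V_ov = 2.48 − 1.3 = 1.18 V.
Assume saturation: I_D = ½ k_p V_ov² = 0.5 × 7.8 × 1.18² = 5.43 mA, giving V_SD = V_DD − I_D R_D = 12 − 5.43 × 4.91 = -14.7 V.
But -14.7 V < V_ov = 1.18 V, so the device is actually in triode.
In triode I_D = k_p[V_ov V_SD − ½ V_SD²] and I_D = (V_DD − V_SD)/R_D. Equating: 19.1 V_SD² − 46.19 V_SD + 12 = 0, giving V_SD = 0.296 V (the root below V_ov).
I_D = (12 − 0.296) / 4.91 = 2.38 mA.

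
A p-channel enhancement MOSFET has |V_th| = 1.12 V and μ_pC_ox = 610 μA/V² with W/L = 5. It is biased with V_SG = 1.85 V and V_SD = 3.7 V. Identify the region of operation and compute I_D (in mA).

Saturation; I_D = 0.813 mA

k_p = μ_pC_ox · (W/L) = 3.05 mA/V².
V_ov = V_SG − |V_th| = 1.85 − 1.12 = 0.73 V.
Since V_SD = 3.7 V ≥ V_ov = 0.73 V, the device is in saturation.
I_D = ½ k_p V_ov² = 0.5 × 3.05 × 0.73² = 0.813 mA.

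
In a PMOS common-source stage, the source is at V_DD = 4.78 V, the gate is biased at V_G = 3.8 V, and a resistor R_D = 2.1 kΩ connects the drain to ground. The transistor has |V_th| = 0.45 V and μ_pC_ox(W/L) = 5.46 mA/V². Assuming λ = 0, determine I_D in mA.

I_D = 0.767 mA

V_SG = V_DD − V_G = 4.78 − 3.8 = 0.98 V, so V_ov = 0.98 − 0.45 = 0.53 V.
Assume saturation: I_D = ½ k_p V_ov² = 0.5 × 5.46 × 0.53² = 0.767 mA, giving V_SD = V_DD − I_D R_D = 4.78 − 0.767 × 2.1 = 3.17 V.
V_SD = 3.17 V ≥ V_ov = 0.53 V, confirming saturation.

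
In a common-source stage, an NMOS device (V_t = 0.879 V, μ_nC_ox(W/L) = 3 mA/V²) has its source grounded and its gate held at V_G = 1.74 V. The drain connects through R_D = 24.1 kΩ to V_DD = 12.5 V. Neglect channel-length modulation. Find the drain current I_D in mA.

I_D = 0.509 mA

V_GS = V_G = 1.74 V, so V_ov = 1.74 − 0.879 = 0.861 V.
Assume saturation: I_D = ½ k_n V_ov² = 0.5 × 3 × 0.861² = 1.11 mA, giving V_DS = V_DD − I_D R_D = 12.5 − 1.11 × 24.1 = -14.3 V.
But -14.3 V < V_ov = 0.861 V, so the device is actually in triode.
In triode I_D = k_n[V_ov V_DS − ½ V_DS²] and I_D = (V_DD − V_DS)/R_D. Equating: 36.2 V_DS² − 63.25 V_DS + 12.5 = 0, giving V_DS = 0.227 V (the root below V_ov).
I_D = (12.5 − 0.227) / 24.1 = 0.509 mA.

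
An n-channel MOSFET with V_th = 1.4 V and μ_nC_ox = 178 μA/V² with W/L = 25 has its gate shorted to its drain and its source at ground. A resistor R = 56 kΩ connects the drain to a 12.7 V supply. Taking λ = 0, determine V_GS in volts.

V_GS = 1.70 V

With gate tied to drain, V_GS = V_DS ≥ V_GS − V_th, so the device is in saturation.
k_n = μ_nC_ox · (W/L) = 4.45 mA/V².
KCL at the drain: ½ k_n (V_GS − V_th)² = (V_DD − V_GS)/R.
Let x = V_GS − 1.4. Then 125 x² + x − 11.3 = 0, giving x = 0.297 V (positive root), so V_GS = 1.7 V.
I_D = (V_DD − V_GS)/R = (12.7 − 1.7) / 56 = 0.196 mA.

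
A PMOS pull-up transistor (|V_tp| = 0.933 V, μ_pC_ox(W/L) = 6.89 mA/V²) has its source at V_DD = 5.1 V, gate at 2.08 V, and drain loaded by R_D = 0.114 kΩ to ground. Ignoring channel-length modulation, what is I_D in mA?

I_D = 15.0 mA

V_SG = V_DD − V_G = 5.1 − 2.08 = 3.02 V, so V_ov = 3.02 − 0.933 = 2.09 V.
Assume saturation: I_D = ½ k_p V_ov² = 0.5 × 6.89 × 2.09² = 15 mA, giving V_SD = V_DD − I_D R_D = 5.1 − 15 × 0.114 = 3.39 V.
V_SD = 3.39 V ≥ V_ov = 2.09 V, confirming saturation.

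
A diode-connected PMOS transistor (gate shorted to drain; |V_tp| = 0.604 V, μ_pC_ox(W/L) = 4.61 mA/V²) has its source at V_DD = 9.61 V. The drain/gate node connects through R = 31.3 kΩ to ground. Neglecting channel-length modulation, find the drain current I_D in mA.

With gate tied to drain, V_SG = V_SD ≥ V_SG − |V_tp|, so the device is in saturation.
KCL at the drain: ½ k_p (V_SG − |V_tp|)² = (V_DD − V_SG)/R.
Let x = V_SG − 0.604. Then 72.1 x² + x − 9.006 = 0, giving x = 0.346 V (positive root), so V_SG = 0.95 V.
I_D = (V_DD − V_SG)/R = (9.61 − 0.95) / 31.3 = 0.277 mA.

I_D = 0.277 mA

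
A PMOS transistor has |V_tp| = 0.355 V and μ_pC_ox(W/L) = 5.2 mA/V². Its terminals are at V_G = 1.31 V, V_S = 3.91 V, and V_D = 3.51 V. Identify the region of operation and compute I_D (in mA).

V_SG = V_S − V_G = 3.91 − 1.31 = 2.6 V; V_SD = V_S − V_D = 3.91 − 3.51 = 0.4 V.
V_ov = V_SG − |V_tp| = 2.6 − 0.355 = 2.25 V.
Since V_SD = 0.4 V < V_ov = 2.25 V, the device is in the triode region.
I_D = k_p [V_ov · V_SD − ½ V_SD²] = 5.2 × [2.25 × 0.4 − 0.5 × 0.4²] = 4.25 mA.

Triode; I_D = 4.25 mA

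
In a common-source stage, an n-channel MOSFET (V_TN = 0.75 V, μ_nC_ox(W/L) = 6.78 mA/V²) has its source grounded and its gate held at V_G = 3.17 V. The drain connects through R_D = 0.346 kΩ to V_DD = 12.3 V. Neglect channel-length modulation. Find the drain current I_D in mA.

I_D = 19.9 mA

V_GS = V_G = 3.17 V, so V_ov = 3.17 − 0.75 = 2.42 V.
Assume saturation: I_D = ½ k_n V_ov² = 0.5 × 6.78 × 2.42² = 19.9 mA, giving V_DS = V_DD − I_D R_D = 12.3 − 19.9 × 0.346 = 5.43 V.
V_DS = 5.43 V ≥ V_ov = 2.42 V, confirming saturation.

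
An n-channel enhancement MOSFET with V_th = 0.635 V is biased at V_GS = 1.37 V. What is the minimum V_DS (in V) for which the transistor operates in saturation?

V_DS,sat = 0.735 V

The boundary between triode and saturation is V_DS = V_GS − V_th = V_ov.
V_ov = 1.37 − 0.635 = 0.735 V.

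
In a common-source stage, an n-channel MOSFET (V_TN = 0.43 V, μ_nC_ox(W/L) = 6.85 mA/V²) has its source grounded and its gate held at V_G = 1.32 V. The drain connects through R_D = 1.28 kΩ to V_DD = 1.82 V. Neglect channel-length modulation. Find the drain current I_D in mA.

I_D = 1.24 mA

V_GS = V_G = 1.32 V, so V_ov = 1.32 − 0.43 = 0.89 V.
Assume saturation: I_D = ½ k_n V_ov² = 0.5 × 6.85 × 0.89² = 2.71 mA, giving V_DS = V_DD − I_D R_D = 1.82 − 2.71 × 1.28 = -1.65 V.
But -1.65 V < V_ov = 0.89 V, so the device is actually in triode.
In triode I_D = k_n[V_ov V_DS − ½ V_DS²] and I_D = (V_DD − V_DS)/R_D. Equating: 4.38 V_DS² − 8.804 V_DS + 1.82 = 0, giving V_DS = 0.234 V (the root below V_ov).
I_D = (1.82 − 0.234) / 1.28 = 1.24 mA.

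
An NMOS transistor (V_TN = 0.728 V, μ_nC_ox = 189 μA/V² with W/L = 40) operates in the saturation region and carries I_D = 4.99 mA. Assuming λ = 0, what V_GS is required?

V_GS = 1.88 V

k_n = μ_nC_ox · (W/L) = 7.56 mA/V².
In saturation I_D = ½ k_n (V_GS − V_TN)², so V_GS − V_TN = √(2 I_D / k_n) = √(2 × 4.99 / 7.56) = 1.15 V.
V_GS = 0.728 + 1.15 = 1.88 V.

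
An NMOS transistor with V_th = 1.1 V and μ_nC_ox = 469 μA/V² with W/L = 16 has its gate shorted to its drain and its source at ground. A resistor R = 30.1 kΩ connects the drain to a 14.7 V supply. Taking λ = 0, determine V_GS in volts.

V_GS = 1.44 V

With gate tied to drain, V_GS = V_DS ≥ V_GS − V_th, so the device is in saturation.
k_n = μ_nC_ox · (W/L) = 7.504 mA/V².
KCL at the drain: ½ k_n (V_GS − V_th)² = (V_DD − V_GS)/R.
Let x = V_GS − 1.1. Then 113 x² + x − 13.6 = 0, giving x = 0.343 V (positive root), so V_GS = 1.44 V.
I_D = (V_DD − V_GS)/R = (14.7 − 1.44) / 30.1 = 0.44 mA.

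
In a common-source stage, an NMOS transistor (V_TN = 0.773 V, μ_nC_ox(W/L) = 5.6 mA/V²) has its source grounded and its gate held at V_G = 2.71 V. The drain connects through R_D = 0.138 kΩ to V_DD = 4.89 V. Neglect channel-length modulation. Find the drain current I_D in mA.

I_D = 10.5 mA

V_GS = V_G = 2.71 V, so V_ov = 2.71 − 0.773 = 1.94 V.
Assume saturation: I_D = ½ k_n V_ov² = 0.5 × 5.6 × 1.94² = 10.5 mA, giving V_DS = V_DD − I_D R_D = 4.89 − 10.5 × 0.138 = 3.44 V.
V_DS = 3.44 V ≥ V_ov = 1.94 V, confirming saturation.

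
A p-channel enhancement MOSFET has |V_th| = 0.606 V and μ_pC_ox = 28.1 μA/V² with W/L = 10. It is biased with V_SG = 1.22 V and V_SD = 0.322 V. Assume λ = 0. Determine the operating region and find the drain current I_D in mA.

Triode; I_D = 0.0410 mA

k_p = μ_pC_ox · (W/L) = 0.281 mA/V².
V_ov = V_SG − |V_th| = 1.22 − 0.606 = 0.614 V.
Since V_SD = 0.322 V < V_ov = 0.614 V, the device is in the triode region.
I_D = k_p [V_ov · V_SD − ½ V_SD²] = 0.281 × [0.614 × 0.322 − 0.5 × 0.322²] = 0.041 mA.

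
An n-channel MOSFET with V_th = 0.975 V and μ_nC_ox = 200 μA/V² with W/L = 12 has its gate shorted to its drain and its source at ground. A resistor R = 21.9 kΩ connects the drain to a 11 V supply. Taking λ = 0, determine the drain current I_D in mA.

I_D = 0.430 mA

With gate tied to drain, V_GS = V_DS ≥ V_GS − V_th, so the device is in saturation.
k_n = μ_nC_ox · (W/L) = 2.4 mA/V².
KCL at the drain: ½ k_n (V_GS − V_th)² = (V_DD − V_GS)/R.
Let x = V_GS − 0.975. Then 26.3 x² + x − 10.03 = 0, giving x = 0.599 V (positive root), so V_GS = 1.57 V.
I_D = (V_DD − V_GS)/R = (11 − 1.57) / 21.9 = 0.43 mA.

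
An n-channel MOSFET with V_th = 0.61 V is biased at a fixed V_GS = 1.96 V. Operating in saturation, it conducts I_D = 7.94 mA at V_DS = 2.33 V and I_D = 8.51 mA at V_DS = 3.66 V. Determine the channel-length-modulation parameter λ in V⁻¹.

With V_GS fixed, I_D ∝ (1 + λ V_DS) in saturation, so I_D2/I_D1 = (1 + λ V_DS2)/(1 + λ V_DS1).
8.51/7.94 = 1.072 = (1 + 3.66 λ)/(1 + 2.33 λ).
Solving: λ (I_D1 V_DS2 − I_D2 V_DS1) = I_D2 − I_D1, so λ = (8.51 − 7.94) / (7.94 × 3.66 − 8.51 × 2.33) = 0.57 / 9.23 = 0.0617 V⁻¹.

λ = 0.0617 V⁻¹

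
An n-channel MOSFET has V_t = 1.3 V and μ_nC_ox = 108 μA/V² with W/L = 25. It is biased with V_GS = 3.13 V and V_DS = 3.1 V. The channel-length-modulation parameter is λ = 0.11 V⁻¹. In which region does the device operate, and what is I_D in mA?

k_n = μ_nC_ox · (W/L) = 2.7 mA/V².
V_ov = V_GS − V_t = 3.13 − 1.3 = 1.83 V.
Since V_DS = 3.1 V ≥ V_ov = 1.83 V, the device is in saturation.
I_D = ½ k_n V_ov² (1 + λ V_DS) = 0.5 × 2.7 × 1.83² × (1 + 0.11 × 3.1) = 6.06 mA.

Saturation; I_D = 6.06 mA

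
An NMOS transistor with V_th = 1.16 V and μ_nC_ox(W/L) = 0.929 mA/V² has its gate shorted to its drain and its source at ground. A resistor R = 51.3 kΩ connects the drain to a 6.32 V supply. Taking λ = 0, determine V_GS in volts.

With gate tied to drain, V_GS = V_DS ≥ V_GS − V_th, so the device is in saturation.
KCL at the drain: ½ k_n (V_GS − V_th)² = (V_DD − V_GS)/R.
Let x = V_GS − 1.16. Then 23.8 x² + x − 5.16 = 0, giving x = 0.445 V (positive root), so V_GS = 1.6 V.
I_D = (V_DD − V_GS)/R = (6.32 − 1.6) / 51.3 = 0.0919 mA.

V_GS = 1.60 V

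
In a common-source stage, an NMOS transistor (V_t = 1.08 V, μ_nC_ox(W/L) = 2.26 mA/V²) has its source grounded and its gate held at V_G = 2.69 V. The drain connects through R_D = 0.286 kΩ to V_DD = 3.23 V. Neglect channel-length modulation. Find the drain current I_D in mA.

V_GS = V_G = 2.69 V, so V_ov = 2.69 − 1.08 = 1.61 V.
Assume saturation: I_D = ½ k_n V_ov² = 0.5 × 2.26 × 1.61² = 2.93 mA, giving V_DS = V_DD − I_D R_D = 3.23 − 2.93 × 0.286 = 2.39 V.
V_DS = 2.39 V ≥ V_ov = 1.61 V, confirming saturation.

I_D = 2.93 mA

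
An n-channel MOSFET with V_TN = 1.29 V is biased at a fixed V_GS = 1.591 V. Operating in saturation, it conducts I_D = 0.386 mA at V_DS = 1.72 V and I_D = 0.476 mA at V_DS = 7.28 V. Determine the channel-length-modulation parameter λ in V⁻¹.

With V_GS fixed, I_D ∝ (1 + λ V_DS) in saturation, so I_D2/I_D1 = (1 + λ V_DS2)/(1 + λ V_DS1).
0.476/0.386 = 1.233 = (1 + 7.28 λ)/(1 + 1.72 λ).
Solving: λ (I_D1 V_DS2 − I_D2 V_DS1) = I_D2 − I_D1, so λ = (0.476 − 0.386) / (0.386 × 7.28 − 0.476 × 1.72) = 0.09 / 1.99 = 0.0452 V⁻¹.

λ = 0.0452 V⁻¹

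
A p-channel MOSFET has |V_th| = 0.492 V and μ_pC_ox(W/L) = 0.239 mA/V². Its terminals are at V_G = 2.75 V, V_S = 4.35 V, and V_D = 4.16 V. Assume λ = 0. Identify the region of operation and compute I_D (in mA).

V_SG = V_S − V_G = 4.35 − 2.75 = 1.6 V; V_SD = V_S − V_D = 4.35 − 4.16 = 0.19 V.
V_ov = V_SG − |V_th| = 1.6 − 0.492 = 1.11 V.
Since V_SD = 0.19 V < V_ov = 1.11 V, the device is in the triode region.
I_D = k_p [V_ov · V_SD − ½ V_SD²] = 0.239 × [1.11 × 0.19 − 0.5 × 0.19²] = 0.046 mA.

Triode; I_D = 0.0460 mA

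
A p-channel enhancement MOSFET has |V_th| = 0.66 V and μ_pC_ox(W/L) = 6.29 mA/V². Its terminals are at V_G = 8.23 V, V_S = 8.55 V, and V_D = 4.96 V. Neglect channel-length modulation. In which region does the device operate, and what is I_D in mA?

V_SG = V_S − V_G = 8.55 − 8.23 = 0.32 V; V_SD = V_S − V_D = 8.55 − 4.96 = 3.59 V.
V_SG = 0.32 V < |V_th| = 0.66 V, so the transistor is in cutoff.

Cutoff; I_D = 0 mA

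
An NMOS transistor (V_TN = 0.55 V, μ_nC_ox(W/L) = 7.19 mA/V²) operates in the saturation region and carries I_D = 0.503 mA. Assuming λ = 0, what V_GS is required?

V_GS = 0.924 V

In saturation I_D = ½ k_n (V_GS − V_TN)², so V_GS − V_TN = √(2 I_D / k_n) = √(2 × 0.503 / 7.19) = 0.374 V.
V_GS = 0.55 + 0.374 = 0.924 V.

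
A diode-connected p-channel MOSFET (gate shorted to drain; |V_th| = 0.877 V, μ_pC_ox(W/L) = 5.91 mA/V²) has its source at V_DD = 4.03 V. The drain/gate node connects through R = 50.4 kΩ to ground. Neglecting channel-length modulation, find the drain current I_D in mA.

With gate tied to drain, V_SG = V_SD ≥ V_SG − |V_th|, so the device is in saturation.
KCL at the drain: ½ k_p (V_SG − |V_th|)² = (V_DD − V_SG)/R.
Let x = V_SG − 0.877. Then 149 x² + x − 3.153 = 0, giving x = 0.142 V (positive root), so V_SG = 1.02 V.
I_D = (V_DD − V_SG)/R = (4.03 − 1.02) / 50.4 = 0.0597 mA.

I_D = 0.0597 mA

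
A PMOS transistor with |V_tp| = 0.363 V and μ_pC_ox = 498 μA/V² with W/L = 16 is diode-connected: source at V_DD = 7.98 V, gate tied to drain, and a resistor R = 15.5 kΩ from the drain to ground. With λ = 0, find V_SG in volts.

V_SG = 0.706 V

With gate tied to drain, V_SG = V_SD ≥ V_SG − |V_tp|, so the device is in saturation.
k_p = μ_pC_ox · (W/L) = 7.968 mA/V².
KCL at the drain: ½ k_p (V_SG − |V_tp|)² = (V_DD − V_SG)/R.
Let x = V_SG − 0.363. Then 61.8 x² + x − 7.617 = 0, giving x = 0.343 V (positive root), so V_SG = 0.706 V.
I_D = (V_DD − V_SG)/R = (7.98 − 0.706) / 15.5 = 0.469 mA.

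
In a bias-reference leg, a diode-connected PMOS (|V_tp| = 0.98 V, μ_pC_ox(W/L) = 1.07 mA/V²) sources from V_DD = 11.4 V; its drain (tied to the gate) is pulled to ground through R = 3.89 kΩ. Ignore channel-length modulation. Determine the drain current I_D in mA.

With gate tied to drain, V_SG = V_SD ≥ V_SG − |V_tp|, so the device is in saturation.
KCL at the drain: ½ k_p (V_SG − |V_tp|)² = (V_DD − V_SG)/R.
Let x = V_SG − 0.98. Then 2.08 x² + x − 10.42 = 0, giving x = 2.01 V (positive root), so V_SG = 2.99 V.
I_D = (V_DD − V_SG)/R = (11.4 − 2.99) / 3.89 = 2.16 mA.

I_D = 2.16 mA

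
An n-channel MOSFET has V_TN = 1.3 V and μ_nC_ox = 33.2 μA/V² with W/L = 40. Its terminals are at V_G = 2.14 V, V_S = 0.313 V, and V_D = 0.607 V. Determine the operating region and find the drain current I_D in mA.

Triode; I_D = 0.148 mA

V_GS = V_G − V_S = 2.14 − 0.313 = 1.83 V; V_DS = V_D − V_S = 0.607 − 0.313 = 0.294 V.
k_n = μ_nC_ox · (W/L) = 1.328 mA/V².
V_ov = V_GS − V_TN = 1.83 − 1.3 = 0.527 V.
Since V_DS = 0.294 V < V_ov = 0.527 V, the device is in the triode region.
I_D = k_n [V_ov · V_DS − ½ V_DS²] = 1.328 × [0.527 × 0.294 − 0.5 × 0.294²] = 0.148 mA.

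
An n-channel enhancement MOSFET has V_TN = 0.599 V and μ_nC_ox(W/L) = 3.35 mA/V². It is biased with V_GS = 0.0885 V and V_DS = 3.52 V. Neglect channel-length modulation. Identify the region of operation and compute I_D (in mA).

Cutoff; I_D = 0 mA

V_GS = 0.0885 V < V_TN = 0.599 V, so the transistor is in cutoff.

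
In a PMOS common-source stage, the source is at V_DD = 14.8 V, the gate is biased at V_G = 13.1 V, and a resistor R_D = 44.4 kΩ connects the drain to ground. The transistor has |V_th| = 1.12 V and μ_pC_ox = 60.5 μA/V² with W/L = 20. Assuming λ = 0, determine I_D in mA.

I_D = 0.204 mA

V_SG = V_DD − V_G = 14.8 − 13.1 = 1.7 V, so V_ov = 1.7 − 1.12 = 0.58 V.
k_p = μ_pC_ox · (W/L) = 1.21 mA/V².
Assume saturation: I_D = ½ k_p V_ov² = 0.5 × 1.21 × 0.58² = 0.204 mA, giving V_SD = V_DD − I_D R_D = 14.8 − 0.204 × 44.4 = 5.76 V.
V_SD = 5.76 V ≥ V_ov = 0.58 V, confirming saturation.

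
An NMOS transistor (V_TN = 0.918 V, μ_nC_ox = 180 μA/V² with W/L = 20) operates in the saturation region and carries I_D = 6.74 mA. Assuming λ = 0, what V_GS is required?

V_GS = 2.85 V

k_n = μ_nC_ox · (W/L) = 3.6 mA/V².
In saturation I_D = ½ k_n (V_GS − V_TN)², so V_GS − V_TN = √(2 I_D / k_n) = √(2 × 6.74 / 3.6) = 1.94 V.
V_GS = 0.918 + 1.94 = 2.85 V.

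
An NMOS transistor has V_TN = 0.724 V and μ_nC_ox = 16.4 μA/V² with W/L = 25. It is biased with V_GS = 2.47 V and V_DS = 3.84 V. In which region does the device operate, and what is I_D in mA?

Saturation; I_D = 0.625 mA

k_n = μ_nC_ox · (W/L) = 0.41 mA/V².
V_ov = V_GS − V_TN = 2.47 − 0.724 = 1.75 V.
Since V_DS = 3.84 V ≥ V_ov = 1.75 V, the device is in saturation.
I_D = ½ k_n V_ov² = 0.5 × 0.41 × 1.75² = 0.625 mA.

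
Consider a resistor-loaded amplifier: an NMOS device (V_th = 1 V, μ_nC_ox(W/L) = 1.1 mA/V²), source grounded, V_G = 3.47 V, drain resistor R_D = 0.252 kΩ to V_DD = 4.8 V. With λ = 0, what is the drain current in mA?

I_D = 3.36 mA

V_GS = V_G = 3.47 V, so V_ov = 3.47 − 1 = 2.47 V.
Assume saturation: I_D = ½ k_n V_ov² = 0.5 × 1.1 × 2.47² = 3.36 mA, giving V_DS = V_DD − I_D R_D = 4.8 − 3.36 × 0.252 = 3.95 V.
V_DS = 3.95 V ≥ V_ov = 2.47 V, confirming saturation.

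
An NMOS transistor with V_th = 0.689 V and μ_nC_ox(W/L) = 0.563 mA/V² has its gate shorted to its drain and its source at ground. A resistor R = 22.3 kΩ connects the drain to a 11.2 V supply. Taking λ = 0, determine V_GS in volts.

With gate tied to drain, V_GS = V_DS ≥ V_GS − V_th, so the device is in saturation.
KCL at the drain: ½ k_n (V_GS − V_th)² = (V_DD − V_GS)/R.
Let x = V_GS − 0.689. Then 6.28 x² + x − 10.51 = 0, giving x = 1.22 V (positive root), so V_GS = 1.91 V.
I_D = (V_DD − V_GS)/R = (11.2 − 1.91) / 22.3 = 0.417 mA.

V_GS = 1.91 V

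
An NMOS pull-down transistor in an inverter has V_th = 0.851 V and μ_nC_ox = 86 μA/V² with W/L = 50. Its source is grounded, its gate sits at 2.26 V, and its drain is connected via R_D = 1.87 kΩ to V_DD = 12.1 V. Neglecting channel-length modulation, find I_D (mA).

I_D = 4.27 mA

V_GS = V_G = 2.26 V, so V_ov = 2.26 − 0.851 = 1.41 V.
k_n = μ_nC_ox · (W/L) = 4.3 mA/V².
Assume saturation: I_D = ½ k_n V_ov² = 0.5 × 4.3 × 1.41² = 4.27 mA, giving V_DS = V_DD − I_D R_D = 12.1 − 4.27 × 1.87 = 4.12 V.
V_DS = 4.12 V ≥ V_ov = 1.41 V, confirming saturation.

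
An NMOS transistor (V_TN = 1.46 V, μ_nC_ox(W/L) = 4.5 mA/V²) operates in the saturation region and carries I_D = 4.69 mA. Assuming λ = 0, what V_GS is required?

In saturation I_D = ½ k_n (V_GS − V_TN)², so V_GS − V_TN = √(2 I_D / k_n) = √(2 × 4.69 / 4.5) = 1.44 V.
V_GS = 1.46 + 1.44 = 2.9 V.

V_GS = 2.90 V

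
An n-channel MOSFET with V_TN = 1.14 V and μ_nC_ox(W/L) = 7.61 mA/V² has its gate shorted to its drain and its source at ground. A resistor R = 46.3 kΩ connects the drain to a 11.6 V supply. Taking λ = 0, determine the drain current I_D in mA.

With gate tied to drain, V_GS = V_DS ≥ V_GS − V_TN, so the device is in saturation.
KCL at the drain: ½ k_n (V_GS − V_TN)² = (V_DD − V_GS)/R.
Let x = V_GS − 1.14. Then 176 x² + x − 10.46 = 0, giving x = 0.241 V (positive root), so V_GS = 1.38 V.
I_D = (V_DD − V_GS)/R = (11.6 − 1.38) / 46.3 = 0.221 mA.

I_D = 0.221 mA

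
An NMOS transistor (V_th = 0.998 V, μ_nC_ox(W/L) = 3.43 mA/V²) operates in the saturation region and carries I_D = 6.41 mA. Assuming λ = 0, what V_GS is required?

V_GS = 2.93 V

In saturation I_D = ½ k_n (V_GS − V_th)², so V_GS − V_th = √(2 I_D / k_n) = √(2 × 6.41 / 3.43) = 1.93 V.
V_GS = 0.998 + 1.93 = 2.93 V.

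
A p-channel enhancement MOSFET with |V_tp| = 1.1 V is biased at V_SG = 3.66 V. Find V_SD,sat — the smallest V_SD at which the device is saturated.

The boundary between triode and saturation is V_SD = V_SG − |V_tp| = V_ov.
V_ov = 3.66 − 1.1 = 2.56 V.

V_SD,sat = 2.56 V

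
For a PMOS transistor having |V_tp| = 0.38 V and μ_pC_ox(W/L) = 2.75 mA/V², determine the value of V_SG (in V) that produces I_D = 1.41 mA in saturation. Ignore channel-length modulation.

In saturation I_D = ½ k_p (V_SG − |V_tp|)², so V_SG − |V_tp| = √(2 I_D / k_p) = √(2 × 1.41 / 2.75) = 1.01 V.
V_SG = 0.38 + 1.01 = 1.39 V.

V_SG = 1.39 V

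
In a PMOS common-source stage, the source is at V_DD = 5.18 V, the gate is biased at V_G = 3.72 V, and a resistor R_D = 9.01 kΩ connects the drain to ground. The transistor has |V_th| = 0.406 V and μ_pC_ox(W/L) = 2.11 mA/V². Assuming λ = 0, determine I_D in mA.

V_SG = V_DD − V_G = 5.18 − 3.72 = 1.46 V, so V_ov = 1.46 − 0.406 = 1.05 V.
Assume saturation: I_D = ½ k_p V_ov² = 0.5 × 2.11 × 1.05² = 1.17 mA, giving V_SD = V_DD − I_D R_D = 5.18 − 1.17 × 9.01 = -5.38 V.
But -5.38 V < V_ov = 1.05 V, so the device is actually in triode.
In triode I_D = k_p[V_ov V_SD − ½ V_SD²] and I_D = (V_DD − V_SD)/R_D. Equating: 9.51 V_SD² − 21.04 V_SD + 5.18 = 0, giving V_SD = 0.282 V (the root below V_ov).
I_D = (5.18 − 0.282) / 9.01 = 0.544 mA.

I_D = 0.544 mA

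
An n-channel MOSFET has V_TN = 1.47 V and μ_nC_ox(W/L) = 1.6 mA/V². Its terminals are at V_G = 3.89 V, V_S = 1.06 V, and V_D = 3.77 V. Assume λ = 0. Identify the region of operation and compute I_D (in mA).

Saturation; I_D = 1.48 mA

V_GS = V_G − V_S = 3.89 − 1.06 = 2.83 V; V_DS = V_D − V_S = 3.77 − 1.06 = 2.71 V.
V_ov = V_GS − V_TN = 2.83 − 1.47 = 1.36 V.
Since V_DS = 2.71 V ≥ V_ov = 1.36 V, the device is in saturation.
I_D = ½ k_n V_ov² = 0.5 × 1.6 × 1.36² = 1.48 mA.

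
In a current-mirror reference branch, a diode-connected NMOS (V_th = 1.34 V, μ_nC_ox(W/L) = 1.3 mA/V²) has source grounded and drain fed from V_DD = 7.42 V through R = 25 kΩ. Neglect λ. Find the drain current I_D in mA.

With gate tied to drain, V_GS = V_DS ≥ V_GS − V_th, so the device is in saturation.
KCL at the drain: ½ k_n (V_GS − V_th)² = (V_DD − V_GS)/R.
Let x = V_GS − 1.34. Then 16.2 x² + x − 6.08 = 0, giving x = 0.582 V (positive root), so V_GS = 1.92 V.
I_D = (V_DD − V_GS)/R = (7.42 − 1.92) / 25 = 0.22 mA.

I_D = 0.220 mA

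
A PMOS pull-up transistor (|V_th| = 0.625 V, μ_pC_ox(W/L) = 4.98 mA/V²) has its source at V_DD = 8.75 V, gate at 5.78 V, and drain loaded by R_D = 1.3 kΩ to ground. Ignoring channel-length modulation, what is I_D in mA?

V_SG = V_DD − V_G = 8.75 − 5.78 = 2.97 V, so V_ov = 2.97 − 0.625 = 2.34 V.
Assume saturation: I_D = ½ k_p V_ov² = 0.5 × 4.98 × 2.34² = 13.7 mA, giving V_SD = V_DD − I_D R_D = 8.75 − 13.7 × 1.3 = -9.05 V.
But -9.05 V < V_ov = 2.34 V, so the device is actually in triode.
In triode I_D = k_p[V_ov V_SD − ½ V_SD²] and I_D = (V_DD − V_SD)/R_D. Equating: 3.24 V_SD² − 16.18 V_SD + 8.75 = 0, giving V_SD = 0.617 V (the root below V_ov).
I_D = (8.75 − 0.617) / 1.3 = 6.26 mA.

I_D = 6.26 mA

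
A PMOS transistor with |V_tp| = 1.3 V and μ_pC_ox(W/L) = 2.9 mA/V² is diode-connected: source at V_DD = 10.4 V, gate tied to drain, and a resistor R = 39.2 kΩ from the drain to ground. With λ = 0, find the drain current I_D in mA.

I_D = 0.222 mA

With gate tied to drain, V_SG = V_SD ≥ V_SG − |V_tp|, so the device is in saturation.
KCL at the drain: ½ k_p (V_SG − |V_tp|)² = (V_DD − V_SG)/R.
Let x = V_SG − 1.3. Then 56.8 x² + x − 9.1 = 0, giving x = 0.391 V (positive root), so V_SG = 1.69 V.
I_D = (V_DD − V_SG)/R = (10.4 − 1.69) / 39.2 = 0.222 mA.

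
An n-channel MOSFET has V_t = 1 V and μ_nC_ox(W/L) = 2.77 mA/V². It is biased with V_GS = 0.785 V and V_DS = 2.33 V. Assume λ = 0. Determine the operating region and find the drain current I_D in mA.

Cutoff; I_D = 0 mA

V_GS = 0.785 V < V_t = 1 V, so the transistor is in cutoff.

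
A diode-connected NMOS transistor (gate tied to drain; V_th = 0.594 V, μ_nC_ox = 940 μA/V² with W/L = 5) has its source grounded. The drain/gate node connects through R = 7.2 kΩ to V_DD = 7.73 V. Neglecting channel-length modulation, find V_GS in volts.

V_GS = 1.21 V

With gate tied to drain, V_GS = V_DS ≥ V_GS − V_th, so the device is in saturation.
k_n = μ_nC_ox · (W/L) = 4.7 mA/V².
KCL at the drain: ½ k_n (V_GS − V_th)² = (V_DD − V_GS)/R.
Let x = V_GS − 0.594. Then 16.9 x² + x − 7.136 = 0, giving x = 0.621 V (positive root), so V_GS = 1.21 V.
I_D = (V_DD − V_GS)/R = (7.73 − 1.21) / 7.2 = 0.905 mA.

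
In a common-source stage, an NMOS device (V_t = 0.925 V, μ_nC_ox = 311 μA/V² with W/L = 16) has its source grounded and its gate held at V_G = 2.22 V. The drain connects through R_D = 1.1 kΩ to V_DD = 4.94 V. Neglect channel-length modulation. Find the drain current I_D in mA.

V_GS = V_G = 2.22 V, so V_ov = 2.22 − 0.925 = 1.3 V.
k_n = μ_nC_ox · (W/L) = 4.976 mA/V².
Assume saturation: I_D = ½ k_n V_ov² = 0.5 × 4.976 × 1.3² = 4.17 mA, giving V_DS = V_DD − I_D R_D = 4.94 − 4.17 × 1.1 = 0.35 V.
But 0.35 V < V_ov = 1.3 V, so the device is actually in triode.
In triode I_D = k_n[V_ov V_DS − ½ V_DS²] and I_D = (V_DD − V_DS)/R_D. Equating: 2.74 V_DS² − 8.088 V_DS + 4.94 = 0, giving V_DS = 0.862 V (the root below V_ov).
I_D = (4.94 − 0.862) / 1.1 = 3.71 mA.

I_D = 3.71 mA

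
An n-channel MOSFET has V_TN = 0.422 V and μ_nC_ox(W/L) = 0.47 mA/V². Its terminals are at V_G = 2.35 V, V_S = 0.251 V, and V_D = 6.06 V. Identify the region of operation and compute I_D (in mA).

V_GS = V_G − V_S = 2.35 − 0.251 = 2.1 V; V_DS = V_D − V_S = 6.06 − 0.251 = 5.81 V.
V_ov = V_GS − V_TN = 2.1 − 0.422 = 1.68 V.
Since V_DS = 5.81 V ≥ V_ov = 1.68 V, the device is in saturation.
I_D = ½ k_n V_ov² = 0.5 × 0.47 × 1.68² = 0.661 mA.

Saturation; I_D = 0.661 mA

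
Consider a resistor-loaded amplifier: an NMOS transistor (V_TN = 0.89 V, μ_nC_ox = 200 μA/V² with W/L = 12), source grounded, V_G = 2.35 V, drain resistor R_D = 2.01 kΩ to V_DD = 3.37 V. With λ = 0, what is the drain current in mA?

V_GS = V_G = 2.35 V, so V_ov = 2.35 − 0.89 = 1.46 V.
k_n = μ_nC_ox · (W/L) = 2.4 mA/V².
Assume saturation: I_D = ½ k_n V_ov² = 0.5 × 2.4 × 1.46² = 2.56 mA, giving V_DS = V_DD − I_D R_D = 3.37 − 2.56 × 2.01 = -1.77 V.
But -1.77 V < V_ov = 1.46 V, so the device is actually in triode.
In triode I_D = k_n[V_ov V_DS − ½ V_DS²] and I_D = (V_DD − V_DS)/R_D. Equating: 2.41 V_DS² − 8.043 V_DS + 3.37 = 0, giving V_DS = 0.491 V (the root below V_ov).
I_D = (3.37 − 0.491) / 2.01 = 1.43 mA.

I_D = 1.43 mA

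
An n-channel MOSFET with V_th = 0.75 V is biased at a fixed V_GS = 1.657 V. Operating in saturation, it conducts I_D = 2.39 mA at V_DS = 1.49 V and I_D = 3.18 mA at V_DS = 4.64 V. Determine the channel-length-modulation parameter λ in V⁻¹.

λ = 0.124 V⁻¹

With V_GS fixed, I_D ∝ (1 + λ V_DS) in saturation, so I_D2/I_D1 = (1 + λ V_DS2)/(1 + λ V_DS1).
3.18/2.39 = 1.331 = (1 + 4.64 λ)/(1 + 1.49 λ).
Solving: λ (I_D1 V_DS2 − I_D2 V_DS1) = I_D2 − I_D1, so λ = (3.18 − 2.39) / (2.39 × 4.64 − 3.18 × 1.49) = 0.79 / 6.35 = 0.124 V⁻¹.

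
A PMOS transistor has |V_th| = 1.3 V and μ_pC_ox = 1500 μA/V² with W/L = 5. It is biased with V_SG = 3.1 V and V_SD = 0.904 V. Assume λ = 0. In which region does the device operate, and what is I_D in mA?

Triode; I_D = 9.14 mA

k_p = μ_pC_ox · (W/L) = 7.5 mA/V².
V_ov = V_SG − |V_th| = 3.1 − 1.3 = 1.8 V.
Since V_SD = 0.904 V < V_ov = 1.8 V, the device is in the triode region.
I_D = k_p [V_ov · V_SD − ½ V_SD²] = 7.5 × [1.8 × 0.904 − 0.5 × 0.904²] = 9.14 mA.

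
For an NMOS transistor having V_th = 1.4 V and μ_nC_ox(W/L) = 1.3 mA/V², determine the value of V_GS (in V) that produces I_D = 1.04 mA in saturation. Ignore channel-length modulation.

V_GS = 2.66 V

In saturation I_D = ½ k_n (V_GS − V_th)², so V_GS − V_th = √(2 I_D / k_n) = √(2 × 1.04 / 1.3) = 1.26 V.
V_GS = 1.4 + 1.26 = 2.66 V.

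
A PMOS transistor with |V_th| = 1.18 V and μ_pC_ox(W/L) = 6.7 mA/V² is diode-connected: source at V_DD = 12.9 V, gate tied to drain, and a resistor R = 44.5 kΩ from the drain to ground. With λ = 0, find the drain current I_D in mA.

I_D = 0.257 mA

With gate tied to drain, V_SG = V_SD ≥ V_SG − |V_th|, so the device is in saturation.
KCL at the drain: ½ k_p (V_SG − |V_th|)² = (V_DD − V_SG)/R.
Let x = V_SG − 1.18. Then 149 x² + x − 11.72 = 0, giving x = 0.277 V (positive root), so V_SG = 1.46 V.
I_D = (V_DD − V_SG)/R = (12.9 − 1.46) / 44.5 = 0.257 mA.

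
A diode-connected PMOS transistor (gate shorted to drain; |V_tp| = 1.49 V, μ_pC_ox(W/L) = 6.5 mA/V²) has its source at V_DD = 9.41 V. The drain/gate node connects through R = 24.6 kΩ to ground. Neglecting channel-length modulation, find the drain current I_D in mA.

With gate tied to drain, V_SG = V_SD ≥ V_SG − |V_tp|, so the device is in saturation.
KCL at the drain: ½ k_p (V_SG − |V_tp|)² = (V_DD − V_SG)/R.
Let x = V_SG − 1.49. Then 80 x² + x − 7.92 = 0, giving x = 0.309 V (positive root), so V_SG = 1.8 V.
I_D = (V_DD − V_SG)/R = (9.41 − 1.8) / 24.6 = 0.309 mA.

I_D = 0.309 mA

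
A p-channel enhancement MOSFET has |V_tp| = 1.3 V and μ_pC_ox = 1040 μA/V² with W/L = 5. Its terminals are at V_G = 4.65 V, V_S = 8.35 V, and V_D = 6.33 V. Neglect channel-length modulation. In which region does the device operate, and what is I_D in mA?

V_SG = V_S − V_G = 8.35 − 4.65 = 3.7 V; V_SD = V_S − V_D = 8.35 − 6.33 = 2.02 V.
k_p = μ_pC_ox · (W/L) = 5.2 mA/V².
V_ov = V_SG − |V_tp| = 3.7 − 1.3 = 2.4 V.
Since V_SD = 2.02 V < V_ov = 2.4 V, the device is in the triode region.
I_D = k_p [V_ov · V_SD − ½ V_SD²] = 5.2 × [2.4 × 2.02 − 0.5 × 2.02²] = 14.6 mA.

Triode; I_D = 14.6 mA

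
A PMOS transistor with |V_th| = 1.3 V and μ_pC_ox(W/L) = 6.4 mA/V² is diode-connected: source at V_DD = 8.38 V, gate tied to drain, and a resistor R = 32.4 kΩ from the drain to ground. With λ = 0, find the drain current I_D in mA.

I_D = 0.211 mA

With gate tied to drain, V_SG = V_SD ≥ V_SG − |V_th|, so the device is in saturation.
KCL at the drain: ½ k_p (V_SG − |V_th|)² = (V_DD − V_SG)/R.
Let x = V_SG − 1.3. Then 104 x² + x − 7.08 = 0, giving x = 0.257 V (positive root), so V_SG = 1.56 V.
I_D = (V_DD − V_SG)/R = (8.38 − 1.56) / 32.4 = 0.211 mA.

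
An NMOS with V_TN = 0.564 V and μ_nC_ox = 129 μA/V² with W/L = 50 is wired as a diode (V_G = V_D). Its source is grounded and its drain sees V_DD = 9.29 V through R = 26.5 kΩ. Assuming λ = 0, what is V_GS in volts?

V_GS = 0.878 V

With gate tied to drain, V_GS = V_DS ≥ V_GS − V_TN, so the device is in saturation.
k_n = μ_nC_ox · (W/L) = 6.45 mA/V².
KCL at the drain: ½ k_n (V_GS − V_TN)² = (V_DD − V_GS)/R.
Let x = V_GS − 0.564. Then 85.5 x² + x − 8.726 = 0, giving x = 0.314 V (positive root), so V_GS = 0.878 V.
I_D = (V_DD − V_GS)/R = (9.29 − 0.878) / 26.5 = 0.317 mA.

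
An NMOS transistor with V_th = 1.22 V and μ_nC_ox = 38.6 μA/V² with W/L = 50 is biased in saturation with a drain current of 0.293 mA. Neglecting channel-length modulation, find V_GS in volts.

k_n = μ_nC_ox · (W/L) = 1.93 mA/V².
In saturation I_D = ½ k_n (V_GS − V_th)², so V_GS − V_th = √(2 I_D / k_n) = √(2 × 0.293 / 1.93) = 0.551 V.
V_GS = 1.22 + 0.551 = 1.77 V.

V_GS = 1.77 V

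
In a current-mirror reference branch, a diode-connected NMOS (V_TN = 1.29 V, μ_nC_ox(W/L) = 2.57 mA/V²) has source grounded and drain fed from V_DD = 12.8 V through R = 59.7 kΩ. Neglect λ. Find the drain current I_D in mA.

I_D = 0.186 mA

With gate tied to drain, V_GS = V_DS ≥ V_GS − V_TN, so the device is in saturation.
KCL at the drain: ½ k_n (V_GS − V_TN)² = (V_DD − V_GS)/R.
Let x = V_GS − 1.29. Then 76.7 x² + x − 11.51 = 0, giving x = 0.381 V (positive root), so V_GS = 1.67 V.
I_D = (V_DD − V_GS)/R = (12.8 − 1.67) / 59.7 = 0.186 mA.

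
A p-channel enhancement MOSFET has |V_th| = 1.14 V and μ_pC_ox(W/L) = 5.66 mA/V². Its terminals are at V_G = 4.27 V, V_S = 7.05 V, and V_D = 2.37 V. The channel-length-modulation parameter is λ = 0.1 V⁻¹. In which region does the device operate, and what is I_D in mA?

V_SG = V_S − V_G = 7.05 − 4.27 = 2.78 V; V_SD = V_S − V_D = 7.05 − 2.37 = 4.68 V.
V_ov = V_SG − |V_th| = 2.78 − 1.14 = 1.64 V.
Since V_SD = 4.68 V ≥ V_ov = 1.64 V, the device is in saturation.
I_D = ½ k_p V_ov² (1 + λ V_SD) = 0.5 × 5.66 × 1.64² × (1 + 0.1 × 4.68) = 11.2 mA.

Saturation; I_D = 11.2 mA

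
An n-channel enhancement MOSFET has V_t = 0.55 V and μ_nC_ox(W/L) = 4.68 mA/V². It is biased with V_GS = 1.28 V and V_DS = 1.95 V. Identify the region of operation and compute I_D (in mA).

V_ov = V_GS − V_t = 1.28 − 0.55 = 0.73 V.
Since V_DS = 1.95 V ≥ V_ov = 0.73 V, the device is in saturation.
I_D = ½ k_n V_ov² = 0.5 × 4.68 × 0.73² = 1.25 mA.

Saturation; I_D = 1.25 mA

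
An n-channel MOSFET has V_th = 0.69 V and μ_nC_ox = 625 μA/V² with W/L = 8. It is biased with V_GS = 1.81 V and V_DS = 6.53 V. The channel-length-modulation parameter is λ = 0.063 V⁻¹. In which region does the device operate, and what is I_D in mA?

k_n = μ_nC_ox · (W/L) = 5 mA/V².
V_ov = V_GS − V_th = 1.81 − 0.69 = 1.12 V.
Since V_DS = 6.53 V ≥ V_ov = 1.12 V, the device is in saturation.
I_D = ½ k_n V_ov² (1 + λ V_DS) = 0.5 × 5 × 1.12² × (1 + 0.063 × 6.53) = 4.43 mA.

Saturation; I_D = 4.43 mA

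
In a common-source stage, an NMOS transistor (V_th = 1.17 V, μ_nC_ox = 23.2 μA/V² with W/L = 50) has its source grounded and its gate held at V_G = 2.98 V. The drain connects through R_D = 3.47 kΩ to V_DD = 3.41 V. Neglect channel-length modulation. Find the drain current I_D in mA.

V_GS = V_G = 2.98 V, so V_ov = 2.98 − 1.17 = 1.81 V.
k_n = μ_nC_ox · (W/L) = 1.16 mA/V².
Assume saturation: I_D = ½ k_n V_ov² = 0.5 × 1.16 × 1.81² = 1.9 mA, giving V_DS = V_DD − I_D R_D = 3.41 − 1.9 × 3.47 = -3.18 V.
But -3.18 V < V_ov = 1.81 V, so the device is actually in triode.
In triode I_D = k_n[V_ov V_DS − ½ V_DS²] and I_D = (V_DD − V_DS)/R_D. Equating: 2.01 V_DS² − 8.286 V_DS + 3.41 = 0, giving V_DS = 0.464 V (the root below V_ov).
I_D = (3.41 − 0.464) / 3.47 = 0.849 mA.

I_D = 0.849 mA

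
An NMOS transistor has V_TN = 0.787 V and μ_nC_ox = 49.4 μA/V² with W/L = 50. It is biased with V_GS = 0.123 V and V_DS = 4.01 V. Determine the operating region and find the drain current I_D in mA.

V_GS = 0.123 V < V_TN = 0.787 V, so the transistor is in cutoff.

Cutoff; I_D = 0 mA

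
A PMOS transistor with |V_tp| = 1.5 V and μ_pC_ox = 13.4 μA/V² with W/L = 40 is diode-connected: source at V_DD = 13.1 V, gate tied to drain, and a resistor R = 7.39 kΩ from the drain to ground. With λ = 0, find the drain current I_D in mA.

I_D = 1.27 mA

With gate tied to drain, V_SG = V_SD ≥ V_SG − |V_tp|, so the device is in saturation.
k_p = μ_pC_ox · (W/L) = 0.536 mA/V².
KCL at the drain: ½ k_p (V_SG − |V_tp|)² = (V_DD − V_SG)/R.
Let x = V_SG − 1.5. Then 1.98 x² + x − 11.6 = 0, giving x = 2.18 V (positive root), so V_SG = 3.68 V.
I_D = (V_DD − V_SG)/R = (13.1 − 3.68) / 7.39 = 1.27 mA.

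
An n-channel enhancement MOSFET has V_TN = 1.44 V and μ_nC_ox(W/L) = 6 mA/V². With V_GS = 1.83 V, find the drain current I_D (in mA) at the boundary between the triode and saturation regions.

At the boundary V_DS = V_ov = V_GS − V_TN = 1.83 − 1.44 = 0.39 V.
I_D = ½ k_n V_ov² = 0.5 × 6 × 0.39² = 0.456 mA.

I_D = 0.456 mA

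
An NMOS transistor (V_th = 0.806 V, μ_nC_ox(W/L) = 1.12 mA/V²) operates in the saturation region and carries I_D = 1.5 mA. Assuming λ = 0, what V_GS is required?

V_GS = 2.44 V

In saturation I_D = ½ k_n (V_GS − V_th)², so V_GS − V_th = √(2 I_D / k_n) = √(2 × 1.5 / 1.12) = 1.64 V.
V_GS = 0.806 + 1.64 = 2.44 V.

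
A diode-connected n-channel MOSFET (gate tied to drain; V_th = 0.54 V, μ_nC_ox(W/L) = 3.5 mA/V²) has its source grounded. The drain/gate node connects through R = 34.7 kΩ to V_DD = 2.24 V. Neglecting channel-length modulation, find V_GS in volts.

V_GS = 0.699 V

With gate tied to drain, V_GS = V_DS ≥ V_GS − V_th, so the device is in saturation.
KCL at the drain: ½ k_n (V_GS − V_th)² = (V_DD − V_GS)/R.
Let x = V_GS − 0.54. Then 60.7 x² + x − 1.7 = 0, giving x = 0.159 V (positive root), so V_GS = 0.699 V.
I_D = (V_DD − V_GS)/R = (2.24 − 0.699) / 34.7 = 0.0444 mA.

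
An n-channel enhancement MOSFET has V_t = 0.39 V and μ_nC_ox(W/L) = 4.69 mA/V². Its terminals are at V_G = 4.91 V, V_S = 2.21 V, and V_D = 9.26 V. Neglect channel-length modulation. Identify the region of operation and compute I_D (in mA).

V_GS = V_G − V_S = 4.91 − 2.21 = 2.7 V; V_DS = V_D − V_S = 9.26 − 2.21 = 7.05 V.
V_ov = V_GS − V_t = 2.7 − 0.39 = 2.31 V.
Since V_DS = 7.05 V ≥ V_ov = 2.31 V, the device is in saturation.
I_D = ½ k_n V_ov² = 0.5 × 4.69 × 2.31² = 12.5 mA.

Saturation; I_D = 12.5 mA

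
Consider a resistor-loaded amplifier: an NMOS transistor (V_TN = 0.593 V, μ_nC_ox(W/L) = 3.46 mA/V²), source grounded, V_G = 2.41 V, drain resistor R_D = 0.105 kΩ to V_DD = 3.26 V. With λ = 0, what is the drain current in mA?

V_GS = V_G = 2.41 V, so V_ov = 2.41 − 0.593 = 1.82 V.
Assume saturation: I_D = ½ k_n V_ov² = 0.5 × 3.46 × 1.82² = 5.71 mA, giving V_DS = V_DD − I_D R_D = 3.26 − 5.71 × 0.105 = 2.66 V.
V_DS = 2.66 V ≥ V_ov = 1.82 V, confirming saturation.

I_D = 5.71 mA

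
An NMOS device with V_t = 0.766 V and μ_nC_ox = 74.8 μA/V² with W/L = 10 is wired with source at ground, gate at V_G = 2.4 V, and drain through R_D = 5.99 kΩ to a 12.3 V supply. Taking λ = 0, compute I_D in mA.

I_D = 0.999 mA

V_GS = V_G = 2.4 V, so V_ov = 2.4 − 0.766 = 1.63 V.
k_n = μ_nC_ox · (W/L) = 0.748 mA/V².
Assume saturation: I_D = ½ k_n V_ov² = 0.5 × 0.748 × 1.63² = 0.999 mA, giving V_DS = V_DD − I_D R_D = 12.3 − 0.999 × 5.99 = 6.32 V.
V_DS = 6.32 V ≥ V_ov = 1.63 V, confirming saturation.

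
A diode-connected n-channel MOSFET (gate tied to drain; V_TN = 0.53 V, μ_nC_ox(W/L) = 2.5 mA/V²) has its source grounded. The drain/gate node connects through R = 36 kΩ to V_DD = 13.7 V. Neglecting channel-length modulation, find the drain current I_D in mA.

I_D = 0.351 mA

With gate tied to drain, V_GS = V_DS ≥ V_GS − V_TN, so the device is in saturation.
KCL at the drain: ½ k_n (V_GS − V_TN)² = (V_DD − V_GS)/R.
Let x = V_GS − 0.53. Then 45 x² + x − 13.17 = 0, giving x = 0.53 V (positive root), so V_GS = 1.06 V.
I_D = (V_DD − V_GS)/R = (13.7 − 1.06) / 36 = 0.351 mA.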